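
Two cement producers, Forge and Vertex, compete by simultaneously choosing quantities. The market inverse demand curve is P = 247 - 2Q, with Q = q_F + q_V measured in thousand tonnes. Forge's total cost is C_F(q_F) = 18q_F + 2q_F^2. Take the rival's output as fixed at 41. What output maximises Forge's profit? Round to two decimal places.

18.38

With the rival's output fixed at 41, Forge's profit is π_F = (247 - 2·41 - 2q_F)q_F - (18q_F + 2q_F²) = (165 - 2q_F)q_F - (18q_F + 2q_F²).
∂π_F/∂q_F = 147 - 8q_F = 0, so q_F = 147/8.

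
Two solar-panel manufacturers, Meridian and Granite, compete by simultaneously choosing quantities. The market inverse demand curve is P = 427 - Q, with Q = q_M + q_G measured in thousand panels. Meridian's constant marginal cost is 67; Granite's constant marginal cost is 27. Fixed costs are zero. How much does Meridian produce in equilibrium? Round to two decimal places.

Meridian's profit: π_M = (427 - Q)q_M - (67q_M). Setting ∂π_M/∂q_M = 0: 360 - 2q_M - (q_G) = 0.
Granite's first-order condition: 400 - 2q_G - (q_M) = 0.
Best responses: q_M = (360 - q_G)/2, q_G = (400 - q_M)/2.
Substituting one into the other gives q_M = 320/3 and q_G = 440/3.

106.67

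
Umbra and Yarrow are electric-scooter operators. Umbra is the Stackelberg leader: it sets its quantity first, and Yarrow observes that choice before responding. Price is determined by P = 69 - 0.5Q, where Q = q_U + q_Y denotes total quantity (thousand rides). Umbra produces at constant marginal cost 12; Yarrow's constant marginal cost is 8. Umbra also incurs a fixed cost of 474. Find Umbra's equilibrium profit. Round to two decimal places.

Solve by backward induction. Given q_U, the follower Yarrow maximises π_Y = (69 - (1/2)q_U - (1/2)q_Y)q_Y - 8q_Y.
∂π_Y/∂q_Y = 61 - (1/2)q_U - q_Y = 0 gives the reaction function q_Y = (61 - (1/2)q_U).
Umbra substitutes q_Y(q_U) into its own profit: π_U = q_U(69 - (1/2)q_U - (61 - (1/2)q_U)/2) - 12q_U = (77/2 - (1/4)q_U)q_U - 12q_U.
The leader's first-order condition 53/2 - (1/2)q_U = 0 yields q_U = 53.
Then q_Y = (61 - (1/2)·53) = 69/2.
Price P = 69 - (1/2)·(175/2) = 101/4.
Umbra's profit: (101/4 - 12)·53 - 474 = 913/4.

228.25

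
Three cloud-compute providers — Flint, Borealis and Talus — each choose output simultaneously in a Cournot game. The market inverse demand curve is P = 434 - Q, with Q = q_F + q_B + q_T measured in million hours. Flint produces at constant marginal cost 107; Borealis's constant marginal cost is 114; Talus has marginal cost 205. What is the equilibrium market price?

Flint's profit: π_F = (434 - Q)q_F - (107q_F). Setting ∂π_F/∂q_F = 0: 327 - 2q_F - (q_B + q_T) = 0.
Borealis's profit: π_B = (434 - Q)q_B - (114q_B). Setting ∂π_B/∂q_B = 0: 320 - 2q_B - (q_F + q_T) = 0.
Talus's first-order condition: 229 - 2q_T - (q_F + q_B) = 0.
Adding the 3 first-order conditions: 876 − 4Q = 0, so Q = 219.
Back-substituting: q_F = (327 − 219) = 108, q_B = (320 − 219) = 101, q_T = (229 − 219) = 10.
Total output Q = 219, so price P = 434 - 219 = 215.

215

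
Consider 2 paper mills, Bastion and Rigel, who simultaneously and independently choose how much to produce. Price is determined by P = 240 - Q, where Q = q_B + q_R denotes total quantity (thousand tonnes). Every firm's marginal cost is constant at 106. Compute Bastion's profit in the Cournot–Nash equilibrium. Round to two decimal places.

1995.11

Each firm earns π_i = (240 - Q)q_i - 106q_i.
First-order condition (treating rivals' output as given): 134 - 2q_i - q_j = 0.
By symmetry each firm produces the same amount; substituting q_j = q_i yields q_i = 134/3.
Price P = 240 - 268/3 = 452/3.
Bastion's profit: (452/3 - 106)·(134/3) = 1995.1111.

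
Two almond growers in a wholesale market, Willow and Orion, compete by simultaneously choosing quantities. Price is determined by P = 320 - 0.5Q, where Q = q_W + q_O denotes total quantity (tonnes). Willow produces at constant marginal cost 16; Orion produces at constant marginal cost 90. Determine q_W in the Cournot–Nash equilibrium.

252

Willow's profit: π_W = (320 - 0.5Q)q_W - (16q_W). Setting ∂π_W/∂q_W = 0: 304 - q_W - (1/2)(q_O) = 0.
Orion's first-order condition: 230 - q_O - (1/2)(q_W) = 0.
Best responses: q_W = (304 - (1/2)q_O), q_O = (230 - (1/2)q_W).
Solving the pair: q_W = 252, q_O = 104.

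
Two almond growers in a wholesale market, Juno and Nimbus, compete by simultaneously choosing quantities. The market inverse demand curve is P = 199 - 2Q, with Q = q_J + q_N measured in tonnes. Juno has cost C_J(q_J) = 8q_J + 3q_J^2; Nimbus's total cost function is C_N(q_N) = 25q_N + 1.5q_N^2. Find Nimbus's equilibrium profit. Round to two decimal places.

Juno's profit: π_J = (199 - 2Q)q_J - (8q_J + 3q_J²). Setting ∂π_J/∂q_J = 0: 191 - 10q_J - 2(q_N) = 0.
Nimbus's profit: π_N = (199 - 2Q)q_N - (25q_N + (3/2)q_N²). Setting ∂π_N/∂q_N = 0: 174 - 7q_N - 2(q_J) = 0.
So q_J = (191 - 2q_N)/10 and q_N = (174 - 2q_J)/7.
Solving the pair: q_J = 989/66, q_N = 679/33.
Price P = 199 - 2·35.5606 = 127.8788.
Nimbus's profit: 127.8788·(679/33) - 25·(679/33) - (3/2)(679/33)² = 1481.7663.

1481.77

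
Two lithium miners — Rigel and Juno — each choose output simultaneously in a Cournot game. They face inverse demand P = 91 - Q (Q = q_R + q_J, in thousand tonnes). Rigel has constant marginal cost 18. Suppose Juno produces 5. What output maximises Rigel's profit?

With the rival's output fixed at 5, Rigel's profit is π_R = (91 - 5 - q_R)q_R - (18q_R) = (86 - q_R)q_R - (18q_R).
∂π_R/∂q_R = 68 - 2q_R = 0, so q_R = 34.

34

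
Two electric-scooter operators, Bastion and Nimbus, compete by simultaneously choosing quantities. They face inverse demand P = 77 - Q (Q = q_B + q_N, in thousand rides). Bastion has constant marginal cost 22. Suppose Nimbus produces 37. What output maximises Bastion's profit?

9

With the rival's output fixed at 37, Bastion's profit is π_B = (77 - 37 - q_B)q_B - (22q_B) = (40 - q_B)q_B - (22q_B).
∂π_B/∂q_B = 18 - 2q_B = 0, so q_B = 9.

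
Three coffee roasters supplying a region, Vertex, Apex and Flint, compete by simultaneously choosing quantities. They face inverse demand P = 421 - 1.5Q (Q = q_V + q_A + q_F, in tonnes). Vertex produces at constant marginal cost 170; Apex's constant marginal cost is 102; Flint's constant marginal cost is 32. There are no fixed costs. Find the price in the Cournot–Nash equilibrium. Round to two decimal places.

181.25

Vertex's profit: π_V = (421 - 1.5Q)q_V - (170q_V). Setting ∂π_V/∂q_V = 0: 251 - 3q_V - (3/2)(q_A + q_F) = 0.
Apex's first-order condition: 319 - 3q_A - (3/2)(q_V + q_F) = 0.
Flint's first-order condition: 389 - 3q_F - (3/2)(q_V + q_A) = 0.
Adding the 3 conditions: 959 − 3Q − 3Q = 0, i.e. Q = 959/6.
Back-substituting: q_V = (251 − 959/4)/(3/2) = 15/2, q_A = (319 − 959/4)/(3/2) = 317/6, q_F = (389 − 959/4)/(3/2) = 199/2.
Total output Q = 959/6, so price P = 421 - (3/2)·(959/6) = 725/4.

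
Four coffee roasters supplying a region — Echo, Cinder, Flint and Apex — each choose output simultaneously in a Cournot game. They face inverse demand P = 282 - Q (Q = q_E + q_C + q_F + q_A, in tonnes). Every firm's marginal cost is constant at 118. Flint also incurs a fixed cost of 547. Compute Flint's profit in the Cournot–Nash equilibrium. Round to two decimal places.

Each firm earns π_i = (282 - Q)q_i - 118q_i.
Setting ∂π_i/∂q_i = 0 with rivals' quantities fixed: 164 - 2q_i - Σ_{j≠i} q_j = 0.
By symmetry each firm produces the same amount; substituting Σ_{j≠i} q_j = 3q_i yields q_i = 164/5.
Price P = 282 - 656/5 = 754/5.
Flint's profit: (754/5 - 118)·(164/5) - 547 = 528.8400.

528.84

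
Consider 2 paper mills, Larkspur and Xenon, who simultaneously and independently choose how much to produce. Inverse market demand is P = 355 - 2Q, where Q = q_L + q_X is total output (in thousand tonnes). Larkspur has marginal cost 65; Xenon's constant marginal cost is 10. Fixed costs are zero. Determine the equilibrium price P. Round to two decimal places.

143.33

Larkspur's profit: π_L = (355 - 2Q)q_L - (65q_L). Setting ∂π_L/∂q_L = 0: 290 - 4q_L - 2(q_X) = 0.
Xenon's profit: π_X = (355 - 2Q)q_X - (10q_X). Setting ∂π_X/∂q_X = 0: 345 - 4q_X - 2(q_L) = 0.
Best responses: q_L = (290 - 2q_X)/4, q_X = (345 - 2q_L)/4.
Solving the pair: q_L = 235/6, q_X = 200/3.
Total output Q = 635/6, so price P = 355 - 2·(635/6) = 430/3.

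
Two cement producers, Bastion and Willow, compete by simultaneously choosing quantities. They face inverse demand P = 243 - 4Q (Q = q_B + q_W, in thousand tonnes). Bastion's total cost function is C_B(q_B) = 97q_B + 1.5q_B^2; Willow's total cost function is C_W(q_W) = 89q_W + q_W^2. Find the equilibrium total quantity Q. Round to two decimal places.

Bastion's profit: π_B = (243 - 4Q)q_B - (97q_B + (3/2)q_B²). Setting ∂π_B/∂q_B = 0: 146 - 11q_B - 4(q_W) = 0.
Willow's first-order condition: 154 - 10q_W - 4(q_B) = 0.
So q_B = (146 - 4q_W)/11 and q_W = (154 - 4q_B)/10.
Substituting one into the other gives q_B = 422/47 and q_W = 555/47.
Total output Q = 422/47 + 555/47 = 977/47.

20.79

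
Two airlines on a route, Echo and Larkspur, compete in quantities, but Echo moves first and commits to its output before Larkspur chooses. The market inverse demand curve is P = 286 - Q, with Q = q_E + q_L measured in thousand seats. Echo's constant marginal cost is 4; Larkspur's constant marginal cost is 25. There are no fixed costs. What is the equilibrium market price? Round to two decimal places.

Solve by backward induction. Given q_E, the follower Larkspur maximises π_L = (286 - q_E - q_L)q_L - 25q_L.
Follower FOC: 261 - q_E - 2q_L = 0, so q_L(q_E) = (261 - q_E)/2.
Echo substitutes q_L(q_E) into its own profit: π_E = q_E(286 - q_E - (261 - q_E)/2) - 4q_E = (311/2 - (1/2)q_E)q_E - 4q_E.
Maximising: ∂π_E/∂q_E = 303/2 - q_E = 0, giving q_E = 303/2.
Then q_L = (261 - 303/2)/2 = 219/4.
Total output Q = 825/4, so price P = 286 - 825/4 = 319/4.

79.75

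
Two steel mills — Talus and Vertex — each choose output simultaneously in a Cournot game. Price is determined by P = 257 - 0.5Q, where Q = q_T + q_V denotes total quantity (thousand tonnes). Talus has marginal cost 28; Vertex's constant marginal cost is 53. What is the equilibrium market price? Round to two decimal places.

Talus's profit: π_T = (257 - 0.5Q)q_T - (28q_T). Setting ∂π_T/∂q_T = 0: 229 - q_T - (1/2)(q_V) = 0.
Vertex's profit: π_V = (257 - 0.5Q)q_V - (53q_V). Setting ∂π_V/∂q_V = 0: 204 - q_V - (1/2)(q_T) = 0.
Rearranging gives the reaction functions q_T = (229 - (1/2)q_V) and q_V = (204 - (1/2)q_T).
Solving the pair: q_T = 508/3, q_V = 358/3.
Total output Q = 866/3, so price P = 257 - (1/2)·(866/3) = 338/3.

112.67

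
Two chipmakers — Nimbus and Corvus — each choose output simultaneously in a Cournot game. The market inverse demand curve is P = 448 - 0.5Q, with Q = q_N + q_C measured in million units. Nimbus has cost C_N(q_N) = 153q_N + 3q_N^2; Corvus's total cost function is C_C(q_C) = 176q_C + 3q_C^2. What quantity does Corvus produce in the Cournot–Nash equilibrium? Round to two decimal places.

36.03

Nimbus's profit: π_N = (448 - 0.5Q)q_N - (153q_N + 3q_N²). Setting ∂π_N/∂q_N = 0: 295 - 7q_N - (1/2)(q_C) = 0.
Corvus's first-order condition: 272 - 7q_C - (1/2)(q_N) = 0.
Best responses: q_N = (295 - (1/2)q_C)/7, q_C = (272 - (1/2)q_N)/7.
Substituting one into the other gives q_N = 39.5692 and q_C = 36.0308.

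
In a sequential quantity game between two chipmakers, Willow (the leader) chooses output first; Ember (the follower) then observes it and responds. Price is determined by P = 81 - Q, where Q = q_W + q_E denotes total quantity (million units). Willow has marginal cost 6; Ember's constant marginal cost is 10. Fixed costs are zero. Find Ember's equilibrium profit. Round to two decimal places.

248.06

The follower Ember best-responds to any q_W: π_E = (81 - Q)q_E - 10q_E.
∂π_E/∂q_E = 71 - q_W - 2q_E = 0 gives the reaction function q_E = (71 - q_W)/2.
Willow substitutes q_E(q_W) into its own profit: π_W = q_W(81 - q_W - (71 - q_W)/2) - 6q_W = (91/2 - (1/2)q_W)q_W - 6q_W.
Maximising: ∂π_W/∂q_W = 79/2 - q_W = 0, giving q_W = 79/2.
Then q_E = (71 - 79/2)/2 = 63/4.
Price P = 81 - 221/4 = 103/4.
Ember's profit: (103/4 - 10)·(63/4) = 248.0625.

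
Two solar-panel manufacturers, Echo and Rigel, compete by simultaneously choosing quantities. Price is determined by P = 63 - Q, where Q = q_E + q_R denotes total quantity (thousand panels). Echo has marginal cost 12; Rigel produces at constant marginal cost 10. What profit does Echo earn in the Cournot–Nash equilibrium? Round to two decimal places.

266.78

Echo's profit: π_E = (63 - Q)q_E - (12q_E). Setting ∂π_E/∂q_E = 0: 51 - 2q_E - (q_R) = 0.
Rigel's profit: π_R = (63 - Q)q_R - (10q_R). Setting ∂π_R/∂q_R = 0: 53 - 2q_R - (q_E) = 0.
Rearranging gives the reaction functions q_E = (51 - q_R)/2 and q_R = (53 - q_E)/2.
Substituting one into the other gives q_E = 49/3 and q_R = 55/3.
Price P = 63 - 104/3 = 85/3.
Echo's profit: (85/3 - 12)·(49/3) = 266.7778.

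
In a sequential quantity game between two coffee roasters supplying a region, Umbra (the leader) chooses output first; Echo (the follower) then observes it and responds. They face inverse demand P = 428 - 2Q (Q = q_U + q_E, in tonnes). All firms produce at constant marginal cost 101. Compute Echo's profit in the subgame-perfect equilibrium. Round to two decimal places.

Solve by backward induction. Given q_U, the follower Echo maximises π_E = (428 - 2q_U - 2q_E)q_E - 101q_E.
∂π_E/∂q_E = 327 - 2q_U - 4q_E = 0 gives the reaction function q_E = (327 - 2q_U)/4.
The leader anticipates this reaction. Substituting into P = 428 - 2Q gives P = 529/2 - q_U, so π_U = (529/2 - q_U)q_U - 101q_U.
Leader FOC: 327/2 - 2q_U = 0, so q_U = 327/4.
Then q_E = (327 - 2·(327/4))/4 = 327/8.
Price P = 428 - 2·(981/8) = 731/4.
Echo's profit: (731/4 - 101)·(327/8) = 3341.5313.

3341.53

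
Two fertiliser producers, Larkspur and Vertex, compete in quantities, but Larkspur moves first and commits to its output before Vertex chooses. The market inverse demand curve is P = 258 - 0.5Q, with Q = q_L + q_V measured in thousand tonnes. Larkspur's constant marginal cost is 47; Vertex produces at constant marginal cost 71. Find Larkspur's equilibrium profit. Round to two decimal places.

Solve by backward induction. Given q_L, the follower Vertex maximises π_V = (258 - (1/2)q_L - (1/2)q_V)q_V - 71q_V.
Follower FOC: 187 - (1/2)q_L - q_V = 0, so q_V(q_L) = (187 - (1/2)q_L).
The leader anticipates this reaction. Substituting into P = 258 - 0.5Q gives P = 329/2 - (1/4)q_L, so π_L = (329/2 - (1/4)q_L)q_L - 47q_L.
Maximising: ∂π_L/∂q_L = 235/2 - (1/2)q_L = 0, giving q_L = 235.
Then q_V = (187 - (1/2)·235) = 139/2.
Price P = 258 - (1/2)·(609/2) = 423/4.
Larkspur's profit: (423/4 - 47)·235 = 13806.2500.

13806.25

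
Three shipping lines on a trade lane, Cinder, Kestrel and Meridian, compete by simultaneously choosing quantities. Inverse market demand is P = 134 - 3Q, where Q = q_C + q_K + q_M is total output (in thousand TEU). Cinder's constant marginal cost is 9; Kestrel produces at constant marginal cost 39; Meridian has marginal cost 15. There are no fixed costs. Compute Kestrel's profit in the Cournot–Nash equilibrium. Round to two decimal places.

Cinder's profit: π_C = (134 - 3Q)q_C - (9q_C). Setting ∂π_C/∂q_C = 0: 125 - 6q_C - 3(q_K + q_M) = 0.
Kestrel's first-order condition: 95 - 6q_K - 3(q_C + q_M) = 0.
Meridian's profit: π_M = (134 - 3Q)q_M - (15q_M). Setting ∂π_M/∂q_M = 0: 119 - 6q_M - 3(q_C + q_K) = 0.
Adding the 3 conditions: 339 − 6Q − 6Q = 0, i.e. Q = 113/4.
Back-substituting: q_C = (125 − 339/4)/3 = 161/12, q_K = (95 − 339/4)/3 = 41/12, q_M = (119 − 339/4)/3 = 137/12.
Price P = 134 - 3·(113/4) = 197/4.
Kestrel's profit: (197/4 - 39)·(41/12) = 1681/48.

35.02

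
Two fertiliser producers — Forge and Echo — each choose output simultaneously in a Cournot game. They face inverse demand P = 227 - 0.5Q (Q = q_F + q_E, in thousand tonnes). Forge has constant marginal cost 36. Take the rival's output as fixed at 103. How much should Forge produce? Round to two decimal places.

With the rival's output fixed at 103, Forge's profit is π_F = (227 - (1/2)·103 - (1/2)q_F)q_F - (36q_F) = (351/2 - (1/2)q_F)q_F - (36q_F).
∂π_F/∂q_F = 279/2 - q_F = 0, so q_F = 279/2.

139.50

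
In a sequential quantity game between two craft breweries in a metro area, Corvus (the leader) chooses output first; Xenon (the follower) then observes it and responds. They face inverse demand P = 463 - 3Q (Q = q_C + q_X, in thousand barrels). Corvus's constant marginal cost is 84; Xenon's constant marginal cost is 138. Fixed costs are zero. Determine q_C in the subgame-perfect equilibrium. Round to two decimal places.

Solve by backward induction. Given q_C, the follower Xenon maximises π_X = (463 - 3q_C - 3q_X)q_X - 138q_X.
Setting the follower's marginal profit to zero, 325 - 3q_C - 6q_X = 0, i.e. q_X = (325 - 3q_C)/6.
The leader anticipates this reaction. Substituting into P = 463 - 3Q gives P = 601/2 - (3/2)q_C, so π_C = (601/2 - (3/2)q_C)q_C - 84q_C.
The leader's first-order condition 433/2 - 3q_C = 0 yields q_C = 433/6.
Then q_X = (325 - 3·(433/6))/6 = 217/12.

72.17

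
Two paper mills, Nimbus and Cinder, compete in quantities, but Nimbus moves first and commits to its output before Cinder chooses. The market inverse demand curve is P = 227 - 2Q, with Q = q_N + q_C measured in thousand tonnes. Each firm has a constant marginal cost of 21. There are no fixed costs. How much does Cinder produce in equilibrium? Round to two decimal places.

Solve by backward induction. Given q_N, the follower Cinder maximises π_C = (227 - 2q_N - 2q_C)q_C - 21q_C.
∂π_C/∂q_C = 206 - 2q_N - 4q_C = 0 gives the reaction function q_C = (206 - 2q_N)/4.
The leader anticipates this reaction. Substituting into P = 227 - 2Q gives P = 124 - q_N, so π_N = (124 - q_N)q_N - 21q_N.
Maximising: ∂π_N/∂q_N = 103 - 2q_N = 0, giving q_N = 103/2.
Then q_C = (206 - 2·(103/2))/4 = 103/4.

25.75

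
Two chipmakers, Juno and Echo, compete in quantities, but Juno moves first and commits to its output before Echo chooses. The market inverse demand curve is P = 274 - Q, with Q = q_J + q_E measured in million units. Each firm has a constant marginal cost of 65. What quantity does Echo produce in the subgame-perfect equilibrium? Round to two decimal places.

The follower Echo best-responds to any q_J: π_E = (274 - Q)q_E - 65q_E.
Follower FOC: 209 - q_J - 2q_E = 0, so q_E(q_J) = (209 - q_J)/2.
Juno substitutes q_E(q_J) into its own profit: π_J = q_J(274 - q_J - (209 - q_J)/2) - 65q_J = (339/2 - (1/2)q_J)q_J - 65q_J.
The leader's first-order condition 209/2 - q_J = 0 yields q_J = 209/2.
Then q_E = (209 - 209/2)/2 = 209/4.

52.25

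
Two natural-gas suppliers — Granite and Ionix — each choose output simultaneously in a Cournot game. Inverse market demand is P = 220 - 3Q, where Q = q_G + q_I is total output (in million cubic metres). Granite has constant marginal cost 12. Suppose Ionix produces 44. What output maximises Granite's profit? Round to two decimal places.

With the rival's output fixed at 44, Granite's profit is π_G = (220 - 3·44 - 3q_G)q_G - (12q_G) = (88 - 3q_G)q_G - (12q_G).
∂π_G/∂q_G = 76 - 6q_G = 0, so q_G = 38/3.

12.67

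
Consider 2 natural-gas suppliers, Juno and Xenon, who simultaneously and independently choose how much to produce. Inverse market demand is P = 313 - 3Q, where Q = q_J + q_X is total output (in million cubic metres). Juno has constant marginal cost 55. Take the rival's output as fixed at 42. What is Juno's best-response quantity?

22

With the rival's output fixed at 42, Juno's profit is π_J = (313 - 3·42 - 3q_J)q_J - (55q_J) = (187 - 3q_J)q_J - (55q_J).
∂π_J/∂q_J = 132 - 6q_J = 0, so q_J = 22.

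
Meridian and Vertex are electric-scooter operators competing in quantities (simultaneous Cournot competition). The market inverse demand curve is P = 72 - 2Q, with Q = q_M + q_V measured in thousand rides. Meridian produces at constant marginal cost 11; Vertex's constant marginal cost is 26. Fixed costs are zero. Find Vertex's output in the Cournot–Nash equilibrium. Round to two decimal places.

Meridian's profit: π_M = (72 - 2Q)q_M - (11q_M). Setting ∂π_M/∂q_M = 0: 61 - 4q_M - 2(q_V) = 0.
Vertex's profit: π_V = (72 - 2Q)q_V - (26q_V). Setting ∂π_V/∂q_V = 0: 46 - 4q_V - 2(q_M) = 0.
So q_M = (61 - 2q_V)/4 and q_V = (46 - 2q_M)/4.
Substituting one into the other gives q_M = 38/3 and q_V = 31/6.

5.17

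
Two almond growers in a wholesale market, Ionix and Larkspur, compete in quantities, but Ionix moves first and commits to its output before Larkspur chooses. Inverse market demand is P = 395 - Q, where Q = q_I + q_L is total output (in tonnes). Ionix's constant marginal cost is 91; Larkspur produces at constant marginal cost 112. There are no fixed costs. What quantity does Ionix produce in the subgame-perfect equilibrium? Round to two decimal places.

Solve by backward induction. Given q_I, the follower Larkspur maximises π_L = (395 - q_I - q_L)q_L - 112q_L.
∂π_L/∂q_L = 283 - q_I - 2q_L = 0 gives the reaction function q_L = (283 - q_I)/2.
Ionix substitutes q_L(q_I) into its own profit: π_I = q_I(395 - q_I - (283 - q_I)/2) - 91q_I = (507/2 - (1/2)q_I)q_I - 91q_I.
The leader's first-order condition 325/2 - q_I = 0 yields q_I = 325/2.
Then q_L = (283 - 325/2)/2 = 241/4.

162.50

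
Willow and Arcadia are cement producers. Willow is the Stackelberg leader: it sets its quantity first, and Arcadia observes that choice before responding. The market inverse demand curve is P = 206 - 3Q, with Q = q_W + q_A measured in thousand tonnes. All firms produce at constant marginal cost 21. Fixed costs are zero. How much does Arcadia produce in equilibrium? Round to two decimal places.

15.42

The follower Arcadia best-responds to any q_W: π_A = (206 - 3Q)q_A - 21q_A.
∂π_A/∂q_A = 185 - 3q_W - 6q_A = 0 gives the reaction function q_A = (185 - 3q_W)/6.
Willow substitutes q_A(q_W) into its own profit: π_W = q_W(206 - 3q_W - (185 - 3q_W)/2) - 21q_W = (227/2 - (3/2)q_W)q_W - 21q_W.
Leader FOC: 185/2 - 3q_W = 0, so q_W = 185/6.
Then q_A = (185 - 3·(185/6))/6 = 185/12.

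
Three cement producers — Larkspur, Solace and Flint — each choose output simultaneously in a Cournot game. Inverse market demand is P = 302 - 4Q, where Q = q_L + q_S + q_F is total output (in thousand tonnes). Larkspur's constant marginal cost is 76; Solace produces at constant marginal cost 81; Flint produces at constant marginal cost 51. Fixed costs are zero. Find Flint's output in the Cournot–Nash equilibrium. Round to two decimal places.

19.13

Larkspur's profit: π_L = (302 - 4Q)q_L - (76q_L). Setting ∂π_L/∂q_L = 0: 226 - 8q_L - 4(q_S + q_F) = 0.
Solace's profit: π_S = (302 - 4Q)q_S - (81q_S). Setting ∂π_S/∂q_S = 0: 221 - 8q_S - 4(q_L + q_F) = 0.
Flint's profit: π_F = (302 - 4Q)q_F - (51q_F). Setting ∂π_F/∂q_F = 0: 251 - 8q_F - 4(q_L + q_S) = 0.
Summing all 3 equations gives 698 − 16Q = 0, hence Q = 349/8.
Back-substituting: q_L = (226 − 349/2)/4 = 103/8, q_S = (221 − 349/2)/4 = 93/8, q_F = (251 − 349/2)/4 = 153/8.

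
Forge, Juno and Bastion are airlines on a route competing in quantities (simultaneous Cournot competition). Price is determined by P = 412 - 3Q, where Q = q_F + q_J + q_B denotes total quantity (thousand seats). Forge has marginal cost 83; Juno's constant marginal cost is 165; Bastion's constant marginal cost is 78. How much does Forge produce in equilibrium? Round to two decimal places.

Forge's profit: π_F = (412 - 3Q)q_F - (83q_F). Setting ∂π_F/∂q_F = 0: 329 - 6q_F - 3(q_J + q_B) = 0.
Juno's first-order condition: 247 - 6q_J - 3(q_F + q_B) = 0.
Bastion's profit: π_B = (412 - 3Q)q_B - (78q_B). Setting ∂π_B/∂q_B = 0: 334 - 6q_B - 3(q_F + q_J) = 0.
Summing all 3 equations gives 910 − 12Q = 0, hence Q = 455/6.
Back-substituting: q_F = (329 − 455/2)/3 = 203/6, q_J = (247 − 455/2)/3 = 13/2, q_B = (334 − 455/2)/3 = 71/2.

33.83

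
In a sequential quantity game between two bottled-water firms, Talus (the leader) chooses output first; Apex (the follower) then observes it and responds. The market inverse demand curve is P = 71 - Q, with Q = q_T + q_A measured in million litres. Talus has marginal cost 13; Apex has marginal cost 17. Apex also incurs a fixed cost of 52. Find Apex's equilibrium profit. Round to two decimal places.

Solve by backward induction. Given q_T, the follower Apex maximises π_A = (71 - q_T - q_A)q_A - 17q_A.
∂π_A/∂q_A = 54 - q_T - 2q_A = 0 gives the reaction function q_A = (54 - q_T)/2.
The leader anticipates this reaction. Substituting into P = 71 - Q gives P = 44 - (1/2)q_T, so π_T = (44 - (1/2)q_T)q_T - 13q_T.
The leader's first-order condition 31 - q_T = 0 yields q_T = 31.
Then q_A = (54 - 31)/2 = 23/2.
Price P = 71 - 85/2 = 57/2.
Apex's profit: (57/2 - 17)·(23/2) - 52 = 321/4.

80.25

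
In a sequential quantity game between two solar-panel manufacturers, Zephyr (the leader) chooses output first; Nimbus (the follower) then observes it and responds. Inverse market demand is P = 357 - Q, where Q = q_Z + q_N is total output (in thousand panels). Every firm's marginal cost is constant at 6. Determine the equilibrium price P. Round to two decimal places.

93.75

The follower Nimbus best-responds to any q_Z: π_N = (357 - Q)q_N - 6q_N.
Follower FOC: 351 - q_Z - 2q_N = 0, so q_N(q_Z) = (351 - q_Z)/2.
The leader anticipates this reaction. Substituting into P = 357 - Q gives P = 363/2 - (1/2)q_Z, so π_Z = (363/2 - (1/2)q_Z)q_Z - 6q_Z.
Leader FOC: 351/2 - q_Z = 0, so q_Z = 351/2.
Then q_N = (351 - 351/2)/2 = 351/4.
Total output Q = 1053/4, so price P = 357 - 1053/4 = 375/4.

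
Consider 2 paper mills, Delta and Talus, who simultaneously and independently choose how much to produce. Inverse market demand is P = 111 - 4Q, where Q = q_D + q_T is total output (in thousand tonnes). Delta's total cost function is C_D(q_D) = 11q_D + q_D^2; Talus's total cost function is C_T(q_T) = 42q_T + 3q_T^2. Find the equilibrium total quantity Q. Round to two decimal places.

11.40

Delta's profit: π_D = (111 - 4Q)q_D - (11q_D + q_D²). Setting ∂π_D/∂q_D = 0: 100 - 10q_D - 4(q_T) = 0.
Talus's profit: π_T = (111 - 4Q)q_T - (42q_T + 3q_T²). Setting ∂π_T/∂q_T = 0: 69 - 14q_T - 4(q_D) = 0.
So q_D = (100 - 4q_T)/10 and q_T = (69 - 4q_D)/14.
Solving the pair: q_D = 281/31, q_T = 145/62.
Total output Q = 281/31 + 145/62 = 707/62.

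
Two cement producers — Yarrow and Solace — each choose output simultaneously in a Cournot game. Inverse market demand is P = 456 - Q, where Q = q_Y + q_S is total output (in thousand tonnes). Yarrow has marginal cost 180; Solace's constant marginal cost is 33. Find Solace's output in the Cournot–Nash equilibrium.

190

Yarrow's profit: π_Y = (456 - Q)q_Y - (180q_Y). Setting ∂π_Y/∂q_Y = 0: 276 - 2q_Y - (q_S) = 0.
Solace's profit: π_S = (456 - Q)q_S - (33q_S). Setting ∂π_S/∂q_S = 0: 423 - 2q_S - (q_Y) = 0.
Rearranging gives the reaction functions q_Y = (276 - q_S)/2 and q_S = (423 - q_Y)/2.
Solving the pair: q_Y = 43, q_S = 190.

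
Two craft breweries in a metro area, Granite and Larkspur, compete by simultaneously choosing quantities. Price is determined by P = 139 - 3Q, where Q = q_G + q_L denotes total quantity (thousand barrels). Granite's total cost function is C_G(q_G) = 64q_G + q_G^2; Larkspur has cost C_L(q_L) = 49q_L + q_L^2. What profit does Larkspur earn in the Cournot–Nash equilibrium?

Granite's profit: π_G = (139 - 3Q)q_G - (64q_G + q_G²). Setting ∂π_G/∂q_G = 0: 75 - 8q_G - 3(q_L) = 0.
Larkspur's profit: π_L = (139 - 3Q)q_L - (49q_L + q_L²). Setting ∂π_L/∂q_L = 0: 90 - 8q_L - 3(q_G) = 0.
Rearranging gives the reaction functions q_G = (75 - 3q_L)/8 and q_L = (90 - 3q_G)/8.
Solving the pair: q_G = 6, q_L = 9.
Price P = 139 - 3·15 = 94.
Larkspur's profit: 94·9 - 49·9 - 9² = 324.

324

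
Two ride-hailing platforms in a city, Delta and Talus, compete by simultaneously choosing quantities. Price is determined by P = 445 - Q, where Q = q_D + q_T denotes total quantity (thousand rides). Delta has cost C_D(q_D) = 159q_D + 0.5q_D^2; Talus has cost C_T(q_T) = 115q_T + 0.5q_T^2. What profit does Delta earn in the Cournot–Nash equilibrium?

Delta's profit: π_D = (445 - Q)q_D - (159q_D + (1/2)q_D²). Setting ∂π_D/∂q_D = 0: 286 - 3q_D - (q_T) = 0.
Talus's first-order condition: 330 - 3q_T - (q_D) = 0.
Rearranging gives the reaction functions q_D = (286 - q_T)/3 and q_T = (330 - q_D)/3.
Substituting one into the other gives q_D = 66 and q_T = 88.
Price P = 445 - 154 = 291.
Delta's profit: 291·66 - 159·66 - (1/2)·66² = 6534.

6534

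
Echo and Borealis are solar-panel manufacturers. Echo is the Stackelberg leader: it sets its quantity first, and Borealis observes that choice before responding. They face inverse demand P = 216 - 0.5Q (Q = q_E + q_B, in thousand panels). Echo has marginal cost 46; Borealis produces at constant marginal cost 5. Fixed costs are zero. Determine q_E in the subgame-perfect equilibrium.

Solve by backward induction. Given q_E, the follower Borealis maximises π_B = (216 - (1/2)q_E - (1/2)q_B)q_B - 5q_B.
∂π_B/∂q_B = 211 - (1/2)q_E - q_B = 0 gives the reaction function q_B = (211 - (1/2)q_E).
Echo substitutes q_B(q_E) into its own profit: π_E = q_E(216 - (1/2)q_E - (211 - (1/2)q_E)/2) - 46q_E = (221/2 - (1/4)q_E)q_E - 46q_E.
The leader's first-order condition 129/2 - (1/2)q_E = 0 yields q_E = 129.
Then q_B = (211 - (1/2)·129) = 293/2.

129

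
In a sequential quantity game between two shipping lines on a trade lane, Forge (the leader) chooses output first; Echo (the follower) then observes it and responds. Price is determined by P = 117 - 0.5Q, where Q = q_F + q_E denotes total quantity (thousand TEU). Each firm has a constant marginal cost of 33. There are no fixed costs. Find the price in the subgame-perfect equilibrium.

Solve by backward induction. Given q_F, the follower Echo maximises π_E = (117 - (1/2)q_F - (1/2)q_E)q_E - 33q_E.
Setting the follower's marginal profit to zero, 84 - (1/2)q_F - q_E = 0, i.e. q_E = (84 - (1/2)q_F).
The leader anticipates this reaction. Substituting into P = 117 - 0.5Q gives P = 75 - (1/4)q_F, so π_F = (75 - (1/4)q_F)q_F - 33q_F.
The leader's first-order condition 42 - (1/2)q_F = 0 yields q_F = 84.
Then q_E = (84 - (1/2)·84) = 42.
Total output Q = 126, so price P = 117 - (1/2)·126 = 54.

54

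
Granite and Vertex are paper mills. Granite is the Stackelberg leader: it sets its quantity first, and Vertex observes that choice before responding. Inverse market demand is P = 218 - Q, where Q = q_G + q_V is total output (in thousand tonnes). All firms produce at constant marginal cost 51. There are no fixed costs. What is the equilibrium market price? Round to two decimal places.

92.75

The follower Vertex best-responds to any q_G: π_V = (218 - Q)q_V - 51q_V.
Setting the follower's marginal profit to zero, 167 - q_G - 2q_V = 0, i.e. q_V = (167 - q_G)/2.
The leader anticipates this reaction. Substituting into P = 218 - Q gives P = 269/2 - (1/2)q_G, so π_G = (269/2 - (1/2)q_G)q_G - 51q_G.
Leader FOC: 167/2 - q_G = 0, so q_G = 167/2.
Then q_V = (167 - 167/2)/2 = 167/4.
Total output Q = 501/4, so price P = 218 - 501/4 = 371/4.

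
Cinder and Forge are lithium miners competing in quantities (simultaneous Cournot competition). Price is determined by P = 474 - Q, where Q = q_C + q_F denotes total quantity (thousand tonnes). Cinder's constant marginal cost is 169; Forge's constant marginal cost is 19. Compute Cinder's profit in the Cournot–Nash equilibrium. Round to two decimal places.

2669.44

Cinder's profit: π_C = (474 - Q)q_C - (169q_C). Setting ∂π_C/∂q_C = 0: 305 - 2q_C - (q_F) = 0.
Forge's profit: π_F = (474 - Q)q_F - (19q_F). Setting ∂π_F/∂q_F = 0: 455 - 2q_F - (q_C) = 0.
So q_C = (305 - q_F)/2 and q_F = (455 - q_C)/2.
Substituting one into the other gives q_C = 155/3 and q_F = 605/3.
Price P = 474 - 760/3 = 662/3.
Cinder's profit: (662/3 - 169)·(155/3) = 2669.4444.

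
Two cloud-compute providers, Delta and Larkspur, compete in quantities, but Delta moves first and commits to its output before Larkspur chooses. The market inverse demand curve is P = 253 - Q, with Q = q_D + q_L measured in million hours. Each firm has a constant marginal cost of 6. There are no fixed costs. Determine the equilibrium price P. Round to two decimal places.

The follower Larkspur best-responds to any q_D: π_L = (253 - Q)q_L - 6q_L.
Follower FOC: 247 - q_D - 2q_L = 0, so q_L(q_D) = (247 - q_D)/2.
The leader anticipates this reaction. Substituting into P = 253 - Q gives P = 259/2 - (1/2)q_D, so π_D = (259/2 - (1/2)q_D)q_D - 6q_D.
Maximising: ∂π_D/∂q_D = 247/2 - q_D = 0, giving q_D = 247/2.
Then q_L = (247 - 247/2)/2 = 247/4.
Total output Q = 741/4, so price P = 253 - 741/4 = 271/4.

67.75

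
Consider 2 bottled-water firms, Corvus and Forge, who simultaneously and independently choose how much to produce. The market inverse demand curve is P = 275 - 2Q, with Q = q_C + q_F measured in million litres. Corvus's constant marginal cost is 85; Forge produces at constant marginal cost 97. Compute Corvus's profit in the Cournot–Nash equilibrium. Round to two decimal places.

Corvus's profit: π_C = (275 - 2Q)q_C - (85q_C). Setting ∂π_C/∂q_C = 0: 190 - 4q_C - 2(q_F) = 0.
Forge's first-order condition: 178 - 4q_F - 2(q_C) = 0.
Best responses: q_C = (190 - 2q_F)/4, q_F = (178 - 2q_C)/4.
Substituting one into the other gives q_C = 101/3 and q_F = 83/3.
Price P = 275 - 2·(184/3) = 457/3.
Corvus's profit: (457/3 - 85)·(101/3) = 2266.8889.

2266.89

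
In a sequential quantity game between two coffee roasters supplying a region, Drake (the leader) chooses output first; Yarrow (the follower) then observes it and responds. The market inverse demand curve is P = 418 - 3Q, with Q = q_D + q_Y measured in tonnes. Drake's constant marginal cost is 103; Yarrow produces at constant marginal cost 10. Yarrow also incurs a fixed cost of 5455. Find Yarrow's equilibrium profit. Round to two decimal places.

The follower Yarrow best-responds to any q_D: π_Y = (418 - 3Q)q_Y - 10q_Y.
∂π_Y/∂q_Y = 408 - 3q_D - 6q_Y = 0 gives the reaction function q_Y = (408 - 3q_D)/6.
The leader anticipates this reaction. Substituting into P = 418 - 3Q gives P = 214 - (3/2)q_D, so π_D = (214 - (3/2)q_D)q_D - 103q_D.
Maximising: ∂π_D/∂q_D = 111 - 3q_D = 0, giving q_D = 37.
Then q_Y = (408 - 3·37)/6 = 99/2.
Price P = 418 - 3·(173/2) = 317/2.
Yarrow's profit: (317/2 - 10)·(99/2) - 5455 = 1895.7500.

1895.75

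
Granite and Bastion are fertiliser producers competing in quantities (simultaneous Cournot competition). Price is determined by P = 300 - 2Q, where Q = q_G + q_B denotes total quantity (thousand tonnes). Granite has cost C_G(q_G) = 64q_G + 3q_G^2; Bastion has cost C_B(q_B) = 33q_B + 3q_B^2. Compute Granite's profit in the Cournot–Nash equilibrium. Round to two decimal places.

Granite's profit: π_G = (300 - 2Q)q_G - (64q_G + 3q_G²). Setting ∂π_G/∂q_G = 0: 236 - 10q_G - 2(q_B) = 0.
Bastion's profit: π_B = (300 - 2Q)q_B - (33q_B + 3q_B²). Setting ∂π_B/∂q_B = 0: 267 - 10q_B - 2(q_G) = 0.
Rearranging gives the reaction functions q_G = (236 - 2q_B)/10 and q_B = (267 - 2q_G)/10.
Solving the pair: q_G = 913/48, q_B = 1099/48.
Price P = 300 - 2·(503/12) = 1297/6.
Granite's profit: (1297/6)·(913/48) - 64·(913/48) - 3(913/48)² = 1808.9605.

1808.96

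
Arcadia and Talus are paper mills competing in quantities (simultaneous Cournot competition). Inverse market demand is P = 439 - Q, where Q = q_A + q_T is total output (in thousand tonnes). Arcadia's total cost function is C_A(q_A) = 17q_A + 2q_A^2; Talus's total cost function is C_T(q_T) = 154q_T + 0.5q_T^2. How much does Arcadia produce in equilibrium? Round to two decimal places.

57.71

Arcadia's profit: π_A = (439 - Q)q_A - (17q_A + 2q_A²). Setting ∂π_A/∂q_A = 0: 422 - 6q_A - (q_T) = 0.
Talus's first-order condition: 285 - 3q_T - (q_A) = 0.
Rearranging gives the reaction functions q_A = (422 - q_T)/6 and q_T = (285 - q_A)/3.
Solving the pair: q_A = 981/17, q_T = 1288/17.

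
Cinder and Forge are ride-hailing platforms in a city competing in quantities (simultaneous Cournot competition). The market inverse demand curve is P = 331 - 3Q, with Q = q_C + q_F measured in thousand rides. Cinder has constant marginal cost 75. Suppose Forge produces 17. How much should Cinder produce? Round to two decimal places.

34.17

With the rival's output fixed at 17, Cinder's profit is π_C = (331 - 3·17 - 3q_C)q_C - (75q_C) = (280 - 3q_C)q_C - (75q_C).
∂π_C/∂q_C = 205 - 6q_C = 0, so q_C = 205/6.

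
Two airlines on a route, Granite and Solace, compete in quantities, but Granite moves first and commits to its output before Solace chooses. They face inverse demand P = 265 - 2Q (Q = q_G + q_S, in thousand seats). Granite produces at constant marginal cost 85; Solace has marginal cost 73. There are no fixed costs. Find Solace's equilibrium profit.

1458

The follower Solace best-responds to any q_G: π_S = (265 - 2Q)q_S - 73q_S.
Follower FOC: 192 - 2q_G - 4q_S = 0, so q_S(q_G) = (192 - 2q_G)/4.
The leader anticipates this reaction. Substituting into P = 265 - 2Q gives P = 169 - q_G, so π_G = (169 - q_G)q_G - 85q_G.
Leader FOC: 84 - 2q_G = 0, so q_G = 42.
Then q_S = (192 - 2·42)/4 = 27.
Price P = 265 - 2·69 = 127.
Solace's profit: (127 - 73)·27 = 1458.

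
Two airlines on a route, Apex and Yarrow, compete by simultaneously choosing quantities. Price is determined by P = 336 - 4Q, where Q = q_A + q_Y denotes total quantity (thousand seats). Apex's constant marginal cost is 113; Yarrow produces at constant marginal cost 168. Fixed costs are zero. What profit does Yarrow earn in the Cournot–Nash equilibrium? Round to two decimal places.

Apex's profit: π_A = (336 - 4Q)q_A - (113q_A). Setting ∂π_A/∂q_A = 0: 223 - 8q_A - 4(q_Y) = 0.
Yarrow's profit: π_Y = (336 - 4Q)q_Y - (168q_Y). Setting ∂π_Y/∂q_Y = 0: 168 - 8q_Y - 4(q_A) = 0.
Rearranging gives the reaction functions q_A = (223 - 4q_Y)/8 and q_Y = (168 - 4q_A)/8.
Solving the pair: q_A = 139/6, q_Y = 113/12.
Price P = 336 - 4·(391/12) = 617/3.
Yarrow's profit: (617/3 - 168)·(113/12) = 354.6944.

354.69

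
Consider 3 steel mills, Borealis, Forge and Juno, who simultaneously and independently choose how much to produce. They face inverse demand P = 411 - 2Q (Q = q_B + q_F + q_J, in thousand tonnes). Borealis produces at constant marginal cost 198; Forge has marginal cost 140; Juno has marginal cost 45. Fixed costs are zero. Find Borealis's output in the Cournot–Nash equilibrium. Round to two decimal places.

Borealis's profit: π_B = (411 - 2Q)q_B - (198q_B). Setting ∂π_B/∂q_B = 0: 213 - 4q_B - 2(q_F + q_J) = 0.
Forge's first-order condition: 271 - 4q_F - 2(q_B + q_J) = 0.
Juno's profit: π_J = (411 - 2Q)q_J - (45q_J). Setting ∂π_J/∂q_J = 0: 366 - 4q_J - 2(q_B + q_F) = 0.
Adding the 3 conditions: 850 − 4Q − 4Q = 0, i.e. Q = 425/4.
Back-substituting: q_B = (213 − 425/2)/2 = 1/4, q_F = (271 − 425/2)/2 = 117/4, q_J = (366 − 425/2)/2 = 307/4.

0.25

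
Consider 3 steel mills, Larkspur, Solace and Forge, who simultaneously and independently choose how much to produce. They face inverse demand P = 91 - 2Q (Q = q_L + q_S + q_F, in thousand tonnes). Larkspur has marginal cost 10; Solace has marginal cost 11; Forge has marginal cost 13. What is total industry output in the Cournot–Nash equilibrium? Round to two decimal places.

Larkspur's profit: π_L = (91 - 2Q)q_L - (10q_L). Setting ∂π_L/∂q_L = 0: 81 - 4q_L - 2(q_S + q_F) = 0.
Solace's profit: π_S = (91 - 2Q)q_S - (11q_S). Setting ∂π_S/∂q_S = 0: 80 - 4q_S - 2(q_L + q_F) = 0.
Forge's first-order condition: 78 - 4q_F - 2(q_L + q_S) = 0.
Summing all 3 equations gives 239 − 8Q = 0, hence Q = 239/8.
Back-substituting: q_L = (81 − 239/4)/2 = 85/8, q_S = (80 − 239/4)/2 = 81/8, q_F = (78 − 239/4)/2 = 73/8.
Total output Q = 85/8 + 81/8 + 73/8 = 239/8.

29.88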